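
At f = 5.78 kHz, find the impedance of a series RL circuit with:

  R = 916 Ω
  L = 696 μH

Step 1 — Angular frequency: ω = 2π·f = 2π·5780 = 3.632e+04 rad/s.
Step 2 — Component impedances:
  R: Z = R = 916 Ω
  L: Z = jωL = j·3.632e+04·0.000696 = 0 + j25.28 Ω
Step 3 — Series combination: Z_total = R + L = 916 + j25.28 Ω = 916.3∠1.6° Ω.

Z = 916 + j25.28 Ω = 916.3∠1.6° Ω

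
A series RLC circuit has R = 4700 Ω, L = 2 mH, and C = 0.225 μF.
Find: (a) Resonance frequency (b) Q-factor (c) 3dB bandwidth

Step 1 — Resonance condition Im(Z)=0 gives ω₀ = 1/√(LC).
Step 2 — ω₀ = 1/√(0.002·2.25e-07) = 4.714e+04 rad/s.
Step 3 — f₀ = ω₀/(2π) = 7503 Hz.
Step 4 — Series Q: Q = ω₀L/R = 4.714e+04·0.002/4700 = 0.02006.
Step 5 — 3dB bandwidth: Δω = ω₀/Q = 2.35e+06 rad/s; BW = Δω/(2π) = 3.74e+05 Hz.

(a) f₀ = 7503 Hz  (b) Q = 0.02006  (c) BW = 3.74e+05 Hz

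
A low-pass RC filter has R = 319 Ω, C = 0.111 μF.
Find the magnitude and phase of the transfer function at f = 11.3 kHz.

Step 1 — Angular frequency: ω = 2π·1.13e+04 = 7.1e+04 rad/s.
Step 2 — Transfer function: H(jω) = 1/(1 + jωRC).
Step 3 — Denominator: 1 + jωRC = 1 + j·7.1e+04·319·1.11e-07 = 1 + j2.514.
Step 4 — H = 0.1366 - j0.3434.
Step 5 — Magnitude: |H| = 0.3696 (-8.6 dB); phase: φ = -68.3°.

|H| = 0.3696 (-8.6 dB), φ = -68.3°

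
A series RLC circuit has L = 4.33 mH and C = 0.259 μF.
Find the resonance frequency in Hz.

Step 1 — Resonance condition Im(Z)=0 gives ω₀ = 1/√(LC).
Step 2 — ω₀ = 1/√(0.00433·2.59e-07) = 2.986e+04 rad/s.
Step 3 — f₀ = ω₀/(2π) = 4753 Hz.

f₀ = 4753 Hz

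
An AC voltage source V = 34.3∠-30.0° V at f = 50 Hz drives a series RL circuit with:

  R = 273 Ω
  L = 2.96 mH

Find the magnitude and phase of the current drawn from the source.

Step 1 — Angular frequency: ω = 2π·f = 2π·50 = 314.2 rad/s.
Step 2 — Component impedances:
  R: Z = R = 273 Ω
  L: Z = jωL = j·314.2·0.00296 = 0 + j0.9299 Ω
Step 3 — Series combination: Z_total = R + L = 273 + j0.9299 Ω = 273∠0.2° Ω.
Step 4 — Source phasor: V = 34.3∠-30.0° V = 29.7 - j17.15 V.
Step 5 — Ohm's law: I = V / Z_total = (29.7 - j17.15) / (273 + j0.9299) = 0.1086 - j0.06319 A.
Step 6 — Convert to polar: |I| = 0.1256 A, ∠I = -30.2°.

I = 0.1256∠-30.2° A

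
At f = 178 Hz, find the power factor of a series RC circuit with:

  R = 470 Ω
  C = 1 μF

Step 1 — Angular frequency: ω = 2π·f = 2π·178 = 1118 rad/s.
Step 2 — Component impedances:
  R: Z = R = 470 Ω
  C: Z = 1/(jωC) = -j/(ω·C) = 0 - j894.1 Ω
Step 3 — Series combination: Z_total = R + C = 470 - j894.1 Ω = 1010∠-62.3° Ω.
Step 4 — Power factor: PF = cos(φ) = Re(Z)/|Z| = 470/1010 = 0.4653.
Step 5 — Type: Im(Z) = -894.1 ⇒ leading (phase φ = -62.3°).

PF = 0.4653 (leading, φ = -62.3°)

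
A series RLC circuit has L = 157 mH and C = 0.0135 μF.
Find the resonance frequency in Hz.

Step 1 — Resonance condition Im(Z)=0 gives ω₀ = 1/√(LC).
Step 2 — ω₀ = 1/√(0.157·1.35e-08) = 2.172e+04 rad/s.
Step 3 — f₀ = ω₀/(2π) = 3457 Hz.

f₀ = 3457 Hz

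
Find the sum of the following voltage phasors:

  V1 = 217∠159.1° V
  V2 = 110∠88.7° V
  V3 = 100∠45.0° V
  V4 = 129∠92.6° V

Step 1 — Convert each phasor to rectangular form:
  V1 = 217·(cos(159.1°) + j·sin(159.1°)) = -202.7 + j77.41 V
  V2 = 110·(cos(88.7°) + j·sin(88.7°)) = 2.496 + j110 V
  V3 = 100·(cos(45.0°) + j·sin(45.0°)) = 70.71 + j70.71 V
  V4 = 129·(cos(92.6°) + j·sin(92.6°)) = -5.852 + j128.9 V
Step 2 — Sum components: V_total = -135.4 + j387 V.
Step 3 — Convert to polar: |V_total| = 410 V, ∠V_total = 109.3°.

V_total = 410∠109.3° V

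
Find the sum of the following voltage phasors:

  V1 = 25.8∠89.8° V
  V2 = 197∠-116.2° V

Step 1 — Convert each phasor to rectangular form:
  V1 = 25.8·(cos(89.8°) + j·sin(89.8°)) = 0.09006 + j25.8 V
  V2 = 197·(cos(-116.2°) + j·sin(-116.2°)) = -86.98 - j176.8 V
Step 2 — Sum components: V_total = -86.89 - j151 V.
Step 3 — Convert to polar: |V_total| = 174.2 V, ∠V_total = -119.9°.

V_total = 174.2∠-119.9° V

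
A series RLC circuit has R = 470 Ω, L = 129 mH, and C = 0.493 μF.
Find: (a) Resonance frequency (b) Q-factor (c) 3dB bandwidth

Step 1 — Resonance: ω₀ = 1/√(LC) = 1/√(0.129·4.93e-07) = 3965 rad/s.
Step 2 — f₀ = ω₀/(2π) = 631.1 Hz.
Step 3 — Series Q: Q = ω₀L/R = 3965·0.129/470 = 1.088.
Step 4 — Bandwidth: Δω = ω₀/Q = 3643 rad/s; BW = Δω/(2π) = 579.9 Hz.

(a) f₀ = 631.1 Hz  (b) Q = 1.088  (c) BW = 579.9 Hz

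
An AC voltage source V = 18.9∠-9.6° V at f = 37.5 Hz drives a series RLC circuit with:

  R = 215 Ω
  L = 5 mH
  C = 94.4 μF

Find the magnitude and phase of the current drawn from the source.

Step 1 — Angular frequency: ω = 2π·f = 2π·37.5 = 235.6 rad/s.
Step 2 — Component impedances:
  R: Z = R = 215 Ω
  L: Z = jωL = j·235.6·0.005 = 0 + j1.178 Ω
  C: Z = 1/(jωC) = -j/(ω·C) = 0 - j44.96 Ω
Step 3 — Series combination: Z_total = R + L + C = 215 - j43.78 Ω = 219.4∠-11.5° Ω.
Step 4 — Source phasor: V = 18.9∠-9.6° V = 18.64 - j3.152 V.
Step 5 — Ohm's law: I = V / Z_total = (18.64 - j3.152) / (215 - j43.78) = 0.08609 + j0.002871 A.
Step 6 — Convert to polar: |I| = 0.08614 A, ∠I = 1.9°.

I = 0.08614∠1.9° A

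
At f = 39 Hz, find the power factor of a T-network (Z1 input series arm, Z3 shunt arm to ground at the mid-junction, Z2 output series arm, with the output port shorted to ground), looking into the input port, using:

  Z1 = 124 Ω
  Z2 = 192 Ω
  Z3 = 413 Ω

Step 1 — Angular frequency: ω = 2π·f = 2π·39 = 245 rad/s.
Step 2 — Component impedances:
  Z1: Z = R = 124 Ω
  Z2: Z = R = 192 Ω
  Z3: Z = R = 413 Ω
Step 3 — With the output port shorted to ground, the output series arm Z2 runs from the junction to ground; the shunt arm Z3 also runs from the junction to ground. They appear in parallel: Z3 || Z2 = 131.1 Ω.
Step 4 — Series with input arm Z1: Z_in = Z1 + (Z3 || Z2) = 255.1 Ω = 255.1∠0.0° Ω.
Step 5 — Power factor: PF = cos(φ) = Re(Z)/|Z| = 255.1/255.1 = 1.
Step 6 — Type: Im(Z) = 0 ⇒ unity (phase φ = 0.0°).

PF = 1 (unity, φ = 0.0°)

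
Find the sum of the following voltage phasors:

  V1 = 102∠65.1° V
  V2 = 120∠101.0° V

Step 1 — Convert each phasor to rectangular form:
  V1 = 102·(cos(65.1°) + j·sin(65.1°)) = 42.95 + j92.52 V
  V2 = 120·(cos(101.0°) + j·sin(101.0°)) = -22.9 + j117.8 V
Step 2 — Sum components: V_total = 20.05 + j210.3 V.
Step 3 — Convert to polar: |V_total| = 211.3 V, ∠V_total = 84.6°.

V_total = 211.3∠84.6° V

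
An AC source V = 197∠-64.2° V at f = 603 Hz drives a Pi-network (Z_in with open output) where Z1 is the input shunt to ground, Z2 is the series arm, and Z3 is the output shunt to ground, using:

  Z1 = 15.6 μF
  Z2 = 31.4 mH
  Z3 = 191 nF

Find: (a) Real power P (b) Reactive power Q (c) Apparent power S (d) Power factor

Step 1 — Angular frequency: ω = 2π·f = 2π·603 = 3789 rad/s.
Step 2 — Component impedances:
  Z1: Z = 1/(jωC) = -j/(ω·C) = 0 - j16.92 Ω
  Z2: Z = jωL = j·3789·0.0314 = 0 + j119 Ω
  Z3: Z = 1/(jωC) = -j/(ω·C) = 0 - j1382 Ω
Step 3 — With open output, the series arm Z2 and the output shunt Z3 appear in series to ground: Z2 + Z3 = 0 - j1263 Ω.
Step 4 — Parallel with input shunt Z1: Z_in = Z1 || (Z2 + Z3) = 0 - j16.7 Ω = 16.7∠-90.0° Ω.
Step 5 — Source phasor: V = 197∠-64.2° V = 85.74 - j177.4 V.
Step 6 — Current: I = V / Z = 10.62 + j5.136 A = 11.8∠25.8° A.
Step 7 — Complex power: S = V·I* = 0 - j2325 VA.
Step 8 — Real power: P = Re(S) = 0 W.
Step 9 — Reactive power: Q = Im(S) = -2325 VAR.
Step 10 — Apparent power: |S| = 2325 VA.
Step 11 — Power factor: PF = P/|S| = 0 (leading).

(a) P = 0 W  (b) Q = -2325 VAR  (c) S = 2325 VA  (d) PF = 0 (leading)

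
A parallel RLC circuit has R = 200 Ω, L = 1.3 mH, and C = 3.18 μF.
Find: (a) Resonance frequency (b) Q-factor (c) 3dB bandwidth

Step 1 — Resonance: ω₀ = 1/√(LC) = 1/√(0.0013·3.18e-06) = 1.555e+04 rad/s.
Step 2 — f₀ = ω₀/(2π) = 2475 Hz.
Step 3 — Parallel Q: Q = R/(ω₀L) = 200/(1.555e+04·0.0013) = 9.892.
Step 4 — Bandwidth: Δω = ω₀/Q = 1572 rad/s; BW = Δω/(2π) = 250.2 Hz.

(a) f₀ = 2475 Hz  (b) Q = 9.892  (c) BW = 250.2 Hz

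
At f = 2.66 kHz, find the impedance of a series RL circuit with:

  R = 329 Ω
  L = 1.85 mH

Step 1 — Angular frequency: ω = 2π·f = 2π·2660 = 1.671e+04 rad/s.
Step 2 — Component impedances:
  R: Z = R = 329 Ω
  L: Z = jωL = j·1.671e+04·0.00185 = 0 + j30.92 Ω
Step 3 — Series combination: Z_total = R + L = 329 + j30.92 Ω = 330.4∠5.4° Ω.

Z = 329 + j30.92 Ω = 330.4∠5.4° Ω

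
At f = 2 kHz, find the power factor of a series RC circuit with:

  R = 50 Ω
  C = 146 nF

Step 1 — Angular frequency: ω = 2π·f = 2π·2000 = 1.257e+04 rad/s.
Step 2 — Component impedances:
  R: Z = R = 50 Ω
  C: Z = 1/(jωC) = -j/(ω·C) = 0 - j545.1 Ω
Step 3 — Series combination: Z_total = R + C = 50 - j545.1 Ω = 547.3∠-84.8° Ω.
Step 4 — Power factor: PF = cos(φ) = Re(Z)/|Z| = 50/547.34 = 0.09135.
Step 5 — Type: Im(Z) = -545.1 ⇒ leading (phase φ = -84.8°).

PF = 0.09135 (leading, φ = -84.8°)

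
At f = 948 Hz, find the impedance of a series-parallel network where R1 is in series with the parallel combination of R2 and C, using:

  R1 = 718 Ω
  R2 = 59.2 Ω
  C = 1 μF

Step 1 — Angular frequency: ω = 2π·f = 2π·948 = 5956 rad/s.
Step 2 — Component impedances:
  R1: Z = R = 718 Ω
  R2: Z = R = 59.2 Ω
  C: Z = 1/(jωC) = -j/(ω·C) = 0 - j167.9 Ω
Step 3 — Parallel branch: R2 || C = 1/(1/R2 + 1/C) = 52.65 - j18.57 Ω.
Step 4 — Series with R1: Z_total = R1 + (R2 || C) = 770.7 - j18.57 Ω = 770.9∠-1.4° Ω.

Z = 770.7 - j18.57 Ω = 770.9∠-1.4° Ω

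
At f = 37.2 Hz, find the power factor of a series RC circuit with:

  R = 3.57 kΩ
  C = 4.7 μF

Step 1 — Angular frequency: ω = 2π·f = 2π·37.2 = 233.7 rad/s.
Step 2 — Component impedances:
  R: Z = R = 3570 Ω
  C: Z = 1/(jωC) = -j/(ω·C) = 0 - j910.3 Ω
Step 3 — Series combination: Z_total = R + C = 3570 - j910.3 Ω = 3684∠-14.3° Ω.
Step 4 — Power factor: PF = cos(φ) = Re(Z)/|Z| = 3570/3684.2 = 0.969.
Step 5 — Type: Im(Z) = -910.3 ⇒ leading (phase φ = -14.3°).

PF = 0.969 (leading, φ = -14.3°)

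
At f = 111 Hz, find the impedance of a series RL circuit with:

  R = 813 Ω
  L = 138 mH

Step 1 — Angular frequency: ω = 2π·f = 2π·111 = 697.4 rad/s.
Step 2 — Component impedances:
  R: Z = R = 813 Ω
  L: Z = jωL = j·697.4·0.138 = 0 + j96.25 Ω
Step 3 — Series combination: Z_total = R + L = 813 + j96.25 Ω = 818.7∠6.8° Ω.

Z = 813 + j96.25 Ω = 818.7∠6.8° Ω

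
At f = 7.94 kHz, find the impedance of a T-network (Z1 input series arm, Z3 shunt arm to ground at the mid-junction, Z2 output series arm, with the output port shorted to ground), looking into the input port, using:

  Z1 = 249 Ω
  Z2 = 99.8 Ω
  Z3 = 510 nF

Step 1 — Angular frequency: ω = 2π·f = 2π·7940 = 4.989e+04 rad/s.
Step 2 — Component impedances:
  Z1: Z = R = 249 Ω
  Z2: Z = R = 99.8 Ω
  Z3: Z = 1/(jωC) = -j/(ω·C) = 0 - j39.3 Ω
Step 3 — With the output port shorted to ground, the output series arm Z2 runs from the junction to ground; the shunt arm Z3 also runs from the junction to ground. They appear in parallel: Z3 || Z2 = 13.4 - j34.03 Ω.
Step 4 — Series with input arm Z1: Z_in = Z1 + (Z3 || Z2) = 262.4 - j34.03 Ω = 264.6∠-7.4° Ω.

Z = 262.4 - j34.03 Ω = 264.6∠-7.4° Ω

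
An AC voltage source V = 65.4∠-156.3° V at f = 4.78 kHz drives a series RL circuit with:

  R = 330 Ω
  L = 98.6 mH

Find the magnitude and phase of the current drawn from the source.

Step 1 — Angular frequency: ω = 2π·f = 2π·4780 = 3.003e+04 rad/s.
Step 2 — Component impedances:
  R: Z = R = 330 Ω
  L: Z = jωL = j·3.003e+04·0.0986 = 0 + j2961 Ω
Step 3 — Series combination: Z_total = R + L = 330 + j2961 Ω = 2980∠83.6° Ω.
Step 4 — Source phasor: V = 65.4∠-156.3° V = -59.88 - j26.29 V.
Step 5 — Ohm's law: I = V / Z_total = (-59.88 - j26.29) / (330 + j2961) = -0.01099 + j0.019 A.
Step 6 — Convert to polar: |I| = 0.02195 A, ∠I = 120.1°.

I = 0.02195∠120.1° A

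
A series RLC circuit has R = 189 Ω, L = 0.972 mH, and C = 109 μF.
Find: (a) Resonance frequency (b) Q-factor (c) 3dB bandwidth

Step 1 — Resonance: ω₀ = 1/√(LC) = 1/√(0.000972·0.000109) = 3072 rad/s.
Step 2 — f₀ = ω₀/(2π) = 489 Hz.
Step 3 — Series Q: Q = ω₀L/R = 3072·0.000972/189 = 0.0158.
Step 4 — Bandwidth: Δω = ω₀/Q = 1.944e+05 rad/s; BW = Δω/(2π) = 3.095e+04 Hz.

(a) f₀ = 489 Hz  (b) Q = 0.0158  (c) BW = 3.095e+04 Hz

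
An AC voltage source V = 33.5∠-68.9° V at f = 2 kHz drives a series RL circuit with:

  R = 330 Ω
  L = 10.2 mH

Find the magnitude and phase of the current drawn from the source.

Step 1 — Angular frequency: ω = 2π·f = 2π·2000 = 1.257e+04 rad/s.
Step 2 — Component impedances:
  R: Z = R = 330 Ω
  L: Z = jωL = j·1.257e+04·0.0102 = 0 + j128.2 Ω
Step 3 — Series combination: Z_total = R + L = 330 + j128.2 Ω = 354∠21.2° Ω.
Step 4 — Source phasor: V = 33.5∠-68.9° V = 12.06 - j31.25 V.
Step 5 — Ohm's law: I = V / Z_total = (12.06 - j31.25) / (330 + j128.2) = -0.0002096 - j0.09463 A.
Step 6 — Convert to polar: |I| = 0.09463 A, ∠I = -90.1°.

I = 0.09463∠-90.1° A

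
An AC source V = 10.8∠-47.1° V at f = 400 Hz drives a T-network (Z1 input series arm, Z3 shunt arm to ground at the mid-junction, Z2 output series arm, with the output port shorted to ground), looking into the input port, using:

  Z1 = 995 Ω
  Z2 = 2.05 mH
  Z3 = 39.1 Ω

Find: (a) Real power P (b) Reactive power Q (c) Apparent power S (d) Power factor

Step 1 — Angular frequency: ω = 2π·f = 2π·400 = 2513 rad/s.
Step 2 — Component impedances:
  Z1: Z = R = 995 Ω
  Z2: Z = jωL = j·2513·0.00205 = 0 + j5.152 Ω
  Z3: Z = R = 39.1 Ω
Step 3 — With the output port shorted to ground, the output series arm Z2 runs from the junction to ground; the shunt arm Z3 also runs from the junction to ground. They appear in parallel: Z3 || Z2 = 0.6673 + j5.064 Ω.
Step 4 — Series with input arm Z1: Z_in = Z1 + (Z3 || Z2) = 995.7 + j5.064 Ω = 995.7∠0.3° Ω.
Step 5 — Source phasor: V = 10.8∠-47.1° V = 7.352 - j7.911 V.
Step 6 — Current: I = V / Z = 0.007343 - j0.007983 A = 0.01085∠-47.4° A.
Step 7 — Complex power: S = V·I* = 0.1171 + j0.0005958 VA.
Step 8 — Real power: P = Re(S) = 0.1171 W.
Step 9 — Reactive power: Q = Im(S) = 0.0005958 VAR.
Step 10 — Apparent power: |S| = 0.1171 VA.
Step 11 — Power factor: PF = P/|S| = 1 (lagging).

(a) P = 0.1171 W  (b) Q = 0.0005958 VAR  (c) S = 0.1171 VA  (d) PF = 1 (lagging)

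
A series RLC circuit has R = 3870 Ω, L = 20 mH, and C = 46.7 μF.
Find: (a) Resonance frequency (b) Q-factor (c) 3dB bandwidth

Step 1 — Resonance: ω₀ = 1/√(LC) = 1/√(0.02·4.67e-05) = 1035 rad/s.
Step 2 — f₀ = ω₀/(2π) = 164.7 Hz.
Step 3 — Series Q: Q = ω₀L/R = 1035·0.02/3870 = 0.005347.
Step 4 — Bandwidth: Δω = ω₀/Q = 1.935e+05 rad/s; BW = Δω/(2π) = 3.08e+04 Hz.

(a) f₀ = 164.7 Hz  (b) Q = 0.005347  (c) BW = 3.08e+04 Hz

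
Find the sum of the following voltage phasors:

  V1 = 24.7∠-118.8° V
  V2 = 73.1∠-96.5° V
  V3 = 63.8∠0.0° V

Step 1 — Convert each phasor to rectangular form:
  V1 = 24.7·(cos(-118.8°) + j·sin(-118.8°)) = -11.9 - j21.64 V
  V2 = 73.1·(cos(-96.5°) + j·sin(-96.5°)) = -8.275 - j72.63 V
  V3 = 63.8·(cos(0.0°) + j·sin(0.0°)) = 63.8 V
Step 2 — Sum components: V_total = 43.63 - j94.27 V.
Step 3 — Convert to polar: |V_total| = 103.9 V, ∠V_total = -65.2°.

V_total = 103.9∠-65.2° V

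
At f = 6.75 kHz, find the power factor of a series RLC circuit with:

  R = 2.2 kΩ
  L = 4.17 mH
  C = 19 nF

Step 1 — Angular frequency: ω = 2π·f = 2π·6750 = 4.241e+04 rad/s.
Step 2 — Component impedances:
  R: Z = R = 2200 Ω
  L: Z = jωL = j·4.241e+04·0.00417 = 0 + j176.9 Ω
  C: Z = 1/(jωC) = -j/(ω·C) = 0 - j1241 Ω
Step 3 — Series combination: Z_total = R + L + C = 2200 - j1064 Ω = 2444∠-25.8° Ω.
Step 4 — Power factor: PF = cos(φ) = Re(Z)/|Z| = 2200/2444 = 0.9002.
Step 5 — Type: Im(Z) = -1064 ⇒ leading (phase φ = -25.8°).

PF = 0.9002 (leading, φ = -25.8°)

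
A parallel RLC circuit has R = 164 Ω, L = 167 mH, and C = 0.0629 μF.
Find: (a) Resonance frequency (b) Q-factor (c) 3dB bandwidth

Step 1 — Resonance: ω₀ = 1/√(LC) = 1/√(0.167·6.29e-08) = 9757 rad/s.
Step 2 — f₀ = ω₀/(2π) = 1553 Hz.
Step 3 — Parallel Q: Q = R/(ω₀L) = 164/(9757·0.167) = 0.1006.
Step 4 — Bandwidth: Δω = ω₀/Q = 9.694e+04 rad/s; BW = Δω/(2π) = 1.543e+04 Hz.

(a) f₀ = 1553 Hz  (b) Q = 0.1006  (c) BW = 1.543e+04 Hz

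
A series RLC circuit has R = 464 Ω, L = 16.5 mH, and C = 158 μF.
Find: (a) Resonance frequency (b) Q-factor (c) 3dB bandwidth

Step 1 — Resonance condition Im(Z)=0 gives ω₀ = 1/√(LC).
Step 2 — ω₀ = 1/√(0.0165·0.000158) = 619.3 rad/s.
Step 3 — f₀ = ω₀/(2π) = 98.57 Hz.
Step 4 — Series Q: Q = ω₀L/R = 619.3·0.0165/464 = 0.02202.
Step 5 — 3dB bandwidth: Δω = ω₀/Q = 2.812e+04 rad/s; BW = Δω/(2π) = 4476 Hz.

(a) f₀ = 98.57 Hz  (b) Q = 0.02202  (c) BW = 4476 Hz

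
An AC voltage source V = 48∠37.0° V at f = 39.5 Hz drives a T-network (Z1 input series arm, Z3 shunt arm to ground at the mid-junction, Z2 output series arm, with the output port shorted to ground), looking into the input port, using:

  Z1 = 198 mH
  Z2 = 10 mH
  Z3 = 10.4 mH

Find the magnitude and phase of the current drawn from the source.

Step 1 — Angular frequency: ω = 2π·f = 2π·39.5 = 248.2 rad/s.
Step 2 — Component impedances:
  Z1: Z = jωL = j·248.2·0.198 = 0 + j49.14 Ω
  Z2: Z = jωL = j·248.2·0.01 = 0 + j2.482 Ω
  Z3: Z = jωL = j·248.2·0.0104 = 0 + j2.581 Ω
Step 3 — With the output port shorted to ground, the output series arm Z2 runs from the junction to ground; the shunt arm Z3 also runs from the junction to ground. They appear in parallel: Z3 || Z2 = 0 + j1.265 Ω.
Step 4 — Series with input arm Z1: Z_in = Z1 + (Z3 || Z2) = 0 + j50.41 Ω = 50.41∠90.0° Ω.
Step 5 — Source phasor: V = 48∠37.0° V = 38.33 + j28.89 V.
Step 6 — Ohm's law: I = V / Z_total = (38.33 + j28.89) / (0 + j50.41) = 0.5731 - j0.7605 A.
Step 7 — Convert to polar: |I| = 0.9523 A, ∠I = -53.0°.

I = 0.9523∠-53.0° A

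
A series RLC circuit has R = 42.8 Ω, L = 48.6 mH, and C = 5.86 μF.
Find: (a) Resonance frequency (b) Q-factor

Step 1 — Resonance condition Im(Z)=0 gives ω₀ = 1/√(LC).
Step 2 — ω₀ = 1/√(0.0486·5.86e-06) = 1874 rad/s.
Step 3 — f₀ = ω₀/(2π) = 298.2 Hz.
Step 4 — Series Q: Q = ω₀L/R = 1874·0.0486/42.8 = 2.128.

(a) f₀ = 298.2 Hz  (b) Q = 2.128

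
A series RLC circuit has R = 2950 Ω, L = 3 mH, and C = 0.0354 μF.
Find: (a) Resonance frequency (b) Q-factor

Step 1 — Resonance condition Im(Z)=0 gives ω₀ = 1/√(LC).
Step 2 — ω₀ = 1/√(0.003·3.54e-08) = 9.704e+04 rad/s.
Step 3 — f₀ = ω₀/(2π) = 1.544e+04 Hz.
Step 4 — Series Q: Q = ω₀L/R = 9.704e+04·0.003/2950 = 0.09868.

(a) f₀ = 1.544e+04 Hz  (b) Q = 0.09868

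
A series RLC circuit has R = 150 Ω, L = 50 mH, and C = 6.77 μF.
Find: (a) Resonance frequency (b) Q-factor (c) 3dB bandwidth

Step 1 — Resonance condition Im(Z)=0 gives ω₀ = 1/√(LC).
Step 2 — ω₀ = 1/√(0.05·6.77e-06) = 1719 rad/s.
Step 3 — f₀ = ω₀/(2π) = 273.6 Hz.
Step 4 — Series Q: Q = ω₀L/R = 1719·0.05/150 = 0.5729.
Step 5 — 3dB bandwidth: Δω = ω₀/Q = 3000 rad/s; BW = Δω/(2π) = 477.5 Hz.

(a) f₀ = 273.6 Hz  (b) Q = 0.5729  (c) BW = 477.5 Hz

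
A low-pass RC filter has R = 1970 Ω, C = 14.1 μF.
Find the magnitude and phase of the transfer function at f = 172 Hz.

Step 1 — Angular frequency: ω = 2π·172 = 1081 rad/s.
Step 2 — Transfer function: H(jω) = 1/(1 + jωRC).
Step 3 — Denominator: 1 + jωRC = 1 + j·1081·1970·1.41e-05 = 1 + j30.02.
Step 4 — H = 0.001108 - j0.03328.
Step 5 — Magnitude: |H| = 0.03329 (-29.6 dB); phase: φ = -88.1°.

|H| = 0.03329 (-29.6 dB), φ = -88.1°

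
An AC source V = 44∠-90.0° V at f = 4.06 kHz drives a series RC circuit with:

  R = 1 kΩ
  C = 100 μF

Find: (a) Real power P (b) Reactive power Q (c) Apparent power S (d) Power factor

Step 1 — Angular frequency: ω = 2π·f = 2π·4060 = 2.551e+04 rad/s.
Step 2 — Component impedances:
  R: Z = R = 1000 Ω
  C: Z = 1/(jωC) = -j/(ω·C) = 0 - j0.392 Ω
Step 3 — Series combination: Z_total = R + C = 1000 - j0.392 Ω = 1000∠-0.0° Ω.
Step 4 — Source phasor: V = 44∠-90.0° V = 0 - j44 V.
Step 5 — Current: I = V / Z = 1.725e-05 - j0.044 A = 0.044∠-90.0° A.
Step 6 — Complex power: S = V·I* = 1.936 - j0.0007589 VA.
Step 7 — Real power: P = Re(S) = 1.936 W.
Step 8 — Reactive power: Q = Im(S) = -0.0007589 VAR.
Step 9 — Apparent power: |S| = 1.936 VA.
Step 10 — Power factor: PF = P/|S| = 1 (leading).

(a) P = 1.936 W  (b) Q = -0.0007589 VAR  (c) S = 1.936 VA  (d) PF = 1 (leading)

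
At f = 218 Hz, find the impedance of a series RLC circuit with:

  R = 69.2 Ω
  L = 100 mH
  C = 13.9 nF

Step 1 — Angular frequency: ω = 2π·f = 2π·218 = 1370 rad/s.
Step 2 — Component impedances:
  R: Z = R = 69.2 Ω
  L: Z = jωL = j·1370·0.1 = 0 + j137 Ω
  C: Z = 1/(jωC) = -j/(ω·C) = 0 - j5.252e+04 Ω
Step 3 — Series combination: Z_total = R + L + C = 69.2 - j5.239e+04 Ω = 5.239e+04∠-89.9° Ω.

Z = 69.2 - j5.239e+04 Ω = 5.239e+04∠-89.9° Ω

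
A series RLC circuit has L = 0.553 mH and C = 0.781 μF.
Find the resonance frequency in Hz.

Step 1 — Resonance condition Im(Z)=0 gives ω₀ = 1/√(LC).
Step 2 — ω₀ = 1/√(0.000553·7.81e-07) = 4.812e+04 rad/s.
Step 3 — f₀ = ω₀/(2π) = 7658 Hz.

f₀ = 7658 Hz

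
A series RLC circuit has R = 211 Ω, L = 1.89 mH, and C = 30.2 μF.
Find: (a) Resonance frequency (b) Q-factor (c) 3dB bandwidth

Step 1 — Resonance: ω₀ = 1/√(LC) = 1/√(0.00189·3.02e-05) = 4186 rad/s.
Step 2 — f₀ = ω₀/(2π) = 666.2 Hz.
Step 3 — Series Q: Q = ω₀L/R = 4186·0.00189/211 = 0.03749.
Step 4 — Bandwidth: Δω = ω₀/Q = 1.116e+05 rad/s; BW = Δω/(2π) = 1.777e+04 Hz.

(a) f₀ = 666.2 Hz  (b) Q = 0.03749  (c) BW = 1.777e+04 Hz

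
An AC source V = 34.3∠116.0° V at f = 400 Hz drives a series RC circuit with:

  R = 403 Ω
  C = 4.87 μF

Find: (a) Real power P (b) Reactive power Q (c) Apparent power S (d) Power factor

Step 1 — Angular frequency: ω = 2π·f = 2π·400 = 2513 rad/s.
Step 2 — Component impedances:
  R: Z = R = 403 Ω
  C: Z = 1/(jωC) = -j/(ω·C) = 0 - j81.7 Ω
Step 3 — Series combination: Z_total = R + C = 403 - j81.7 Ω = 411.2∠-11.5° Ω.
Step 4 — Source phasor: V = 34.3∠116.0° V = -15.04 + j30.83 V.
Step 5 — Current: I = V / Z = -0.05073 + j0.06621 A = 0.08341∠127.5° A.
Step 6 — Complex power: S = V·I* = 2.804 - j0.5685 VA.
Step 7 — Real power: P = Re(S) = 2.804 W.
Step 8 — Reactive power: Q = Im(S) = -0.5685 VAR.
Step 9 — Apparent power: |S| = 2.861 VA.
Step 10 — Power factor: PF = P/|S| = 0.9801 (leading).

(a) P = 2.804 W  (b) Q = -0.5685 VAR  (c) S = 2.861 VA  (d) PF = 0.9801 (leading)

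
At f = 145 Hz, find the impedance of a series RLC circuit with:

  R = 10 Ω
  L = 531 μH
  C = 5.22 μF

Step 1 — Angular frequency: ω = 2π·f = 2π·145 = 911.1 rad/s.
Step 2 — Component impedances:
  R: Z = R = 10 Ω
  L: Z = jωL = j·911.1·0.000531 = 0 + j0.4838 Ω
  C: Z = 1/(jωC) = -j/(ω·C) = 0 - j210.3 Ω
Step 3 — Series combination: Z_total = R + L + C = 10 - j209.8 Ω = 210∠-87.3° Ω.

Z = 10 - j209.8 Ω = 210∠-87.3° Ω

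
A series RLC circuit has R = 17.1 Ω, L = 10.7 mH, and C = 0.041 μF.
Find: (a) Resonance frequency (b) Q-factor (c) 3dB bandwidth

Step 1 — Resonance condition Im(Z)=0 gives ω₀ = 1/√(LC).
Step 2 — ω₀ = 1/√(0.0107·4.1e-08) = 4.774e+04 rad/s.
Step 3 — f₀ = ω₀/(2π) = 7599 Hz.
Step 4 — Series Q: Q = ω₀L/R = 4.774e+04·0.0107/17.1 = 29.87.
Step 5 — 3dB bandwidth: Δω = ω₀/Q = 1598 rad/s; BW = Δω/(2π) = 254.4 Hz.

(a) f₀ = 7599 Hz  (b) Q = 29.87  (c) BW = 254.4 Hz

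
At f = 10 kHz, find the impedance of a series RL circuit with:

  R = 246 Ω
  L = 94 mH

Step 1 — Angular frequency: ω = 2π·f = 2π·1e+04 = 6.283e+04 rad/s.
Step 2 — Component impedances:
  R: Z = R = 246 Ω
  L: Z = jωL = j·6.283e+04·0.094 = 0 + j5906 Ω
Step 3 — Series combination: Z_total = R + L = 246 + j5906 Ω = 5911∠87.6° Ω.

Z = 246 + j5906 Ω = 5911∠87.6° Ω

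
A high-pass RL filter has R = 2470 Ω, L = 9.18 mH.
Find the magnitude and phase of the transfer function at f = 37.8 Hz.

Step 1 — Angular frequency: ω = 2π·37.8 = 237.5 rad/s.
Step 2 — Transfer function: H(jω) = jωL/(R + jωL).
Step 3 — Numerator jωL = j·2.18; denominator R + jωL = 2470 + j2.18.
Step 4 — H = 7.792e-07 + j0.0008827.
Step 5 — Magnitude: |H| = 0.0008827 (-61.1 dB); phase: φ = 89.9°.

|H| = 0.0008827 (-61.1 dB), φ = 89.9°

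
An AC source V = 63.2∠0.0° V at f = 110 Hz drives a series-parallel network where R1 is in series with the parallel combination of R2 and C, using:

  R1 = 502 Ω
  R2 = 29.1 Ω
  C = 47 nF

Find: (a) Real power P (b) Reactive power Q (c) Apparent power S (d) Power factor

Step 1 — Angular frequency: ω = 2π·f = 2π·110 = 691.2 rad/s.
Step 2 — Component impedances:
  R1: Z = R = 502 Ω
  R2: Z = R = 29.1 Ω
  C: Z = 1/(jωC) = -j/(ω·C) = 0 - j3.078e+04 Ω
Step 3 — Parallel branch: R2 || C = 1/(1/R2 + 1/C) = 29.1 - j0.02751 Ω.
Step 4 — Series with R1: Z_total = R1 + (R2 || C) = 531.1 - j0.02751 Ω = 531.1∠-0.0° Ω.
Step 5 — Source phasor: V = 63.2∠0.0° V = 63.2 V.
Step 6 — Current: I = V / Z = 0.119 + j6.163e-06 A = 0.119∠0.0° A.
Step 7 — Complex power: S = V·I* = 7.521 - j0.0003895 VA.
Step 8 — Real power: P = Re(S) = 7.521 W.
Step 9 — Reactive power: Q = Im(S) = -0.0003895 VAR.
Step 10 — Apparent power: |S| = 7.521 VA.
Step 11 — Power factor: PF = P/|S| = 1 (leading).

(a) P = 7.521 W  (b) Q = -0.0003895 VAR  (c) S = 7.521 VA  (d) PF = 1 (leading)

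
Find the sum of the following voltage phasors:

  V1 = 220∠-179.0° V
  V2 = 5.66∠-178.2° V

Step 1 — Convert each phasor to rectangular form:
  V1 = 220·(cos(-179.0°) + j·sin(-179.0°)) = -220 - j3.84 V
  V2 = 5.66·(cos(-178.2°) + j·sin(-178.2°)) = -5.657 - j0.1778 V
Step 2 — Sum components: V_total = -225.6 - j4.017 V.
Step 3 — Convert to polar: |V_total| = 225.7 V, ∠V_total = -179.0°.

V_total = 225.7∠-179.0° V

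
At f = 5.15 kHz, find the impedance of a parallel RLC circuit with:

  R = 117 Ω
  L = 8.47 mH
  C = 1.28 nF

Step 1 — Angular frequency: ω = 2π·f = 2π·5150 = 3.236e+04 rad/s.
Step 2 — Component impedances:
  R: Z = R = 117 Ω
  L: Z = jωL = j·3.236e+04·0.00847 = 0 + j274.1 Ω
  C: Z = 1/(jωC) = -j/(ω·C) = 0 - j2.414e+04 Ω
Step 3 — Parallel combination: 1/Z_total = 1/R + 1/L + 1/C; Z_total = 99.31 + j41.91 Ω = 107.8∠22.9° Ω.

Z = 99.31 + j41.91 Ω = 107.8∠22.9° Ω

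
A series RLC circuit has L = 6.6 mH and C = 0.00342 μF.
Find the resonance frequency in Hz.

Step 1 — Resonance condition Im(Z)=0 gives ω₀ = 1/√(LC).
Step 2 — ω₀ = 1/√(0.0066·3.42e-09) = 2.105e+05 rad/s.
Step 3 — f₀ = ω₀/(2π) = 3.35e+04 Hz.

f₀ = 3.35e+04 Hz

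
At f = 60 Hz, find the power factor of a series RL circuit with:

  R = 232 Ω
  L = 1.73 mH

Step 1 — Angular frequency: ω = 2π·f = 2π·60 = 377 rad/s.
Step 2 — Component impedances:
  R: Z = R = 232 Ω
  L: Z = jωL = j·377·0.00173 = 0 + j0.6522 Ω
Step 3 — Series combination: Z_total = R + L = 232 + j0.6522 Ω = 232∠0.2° Ω.
Step 4 — Power factor: PF = cos(φ) = Re(Z)/|Z| = 232/232 = 1.
Step 5 — Type: Im(Z) = 0.6522 ⇒ lagging (phase φ = 0.2°).

PF = 1 (lagging, φ = 0.2°)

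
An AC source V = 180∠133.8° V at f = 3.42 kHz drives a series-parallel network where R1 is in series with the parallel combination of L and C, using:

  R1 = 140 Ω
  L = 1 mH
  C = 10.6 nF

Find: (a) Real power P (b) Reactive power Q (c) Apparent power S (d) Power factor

Step 1 — Angular frequency: ω = 2π·f = 2π·3420 = 2.149e+04 rad/s.
Step 2 — Component impedances:
  R1: Z = R = 140 Ω
  L: Z = jωL = j·2.149e+04·0.001 = 0 + j21.49 Ω
  C: Z = 1/(jωC) = -j/(ω·C) = 0 - j4390 Ω
Step 3 — Parallel branch: L || C = 1/(1/L + 1/C) = 0 + j21.59 Ω.
Step 4 — Series with R1: Z_total = R1 + (L || C) = 140 + j21.59 Ω = 141.7∠8.8° Ω.
Step 5 — Source phasor: V = 180∠133.8° V = -124.6 + j129.9 V.
Step 6 — Current: I = V / Z = -0.7294 + j1.04 A = 1.271∠125.0° A.
Step 7 — Complex power: S = V·I* = 226.1 + j34.87 VA.
Step 8 — Real power: P = Re(S) = 226.1 W.
Step 9 — Reactive power: Q = Im(S) = 34.87 VAR.
Step 10 — Apparent power: |S| = 228.7 VA.
Step 11 — Power factor: PF = P/|S| = 0.9883 (lagging).

(a) P = 226.1 W  (b) Q = 34.87 VAR  (c) S = 228.7 VA  (d) PF = 0.9883 (lagging)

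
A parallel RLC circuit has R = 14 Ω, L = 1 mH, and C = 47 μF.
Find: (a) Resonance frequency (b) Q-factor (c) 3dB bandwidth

Step 1 — Resonance: ω₀ = 1/√(LC) = 1/√(0.001·4.7e-05) = 4613 rad/s.
Step 2 — f₀ = ω₀/(2π) = 734.1 Hz.
Step 3 — Parallel Q: Q = R/(ω₀L) = 14/(4613·0.001) = 3.035.
Step 4 — Bandwidth: Δω = ω₀/Q = 1520 rad/s; BW = Δω/(2π) = 241.9 Hz.

(a) f₀ = 734.1 Hz  (b) Q = 3.035  (c) BW = 241.9 Hz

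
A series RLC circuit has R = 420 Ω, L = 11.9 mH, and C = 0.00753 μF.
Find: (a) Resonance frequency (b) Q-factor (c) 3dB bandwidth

Step 1 — Resonance condition Im(Z)=0 gives ω₀ = 1/√(LC).
Step 2 — ω₀ = 1/√(0.0119·7.53e-09) = 1.056e+05 rad/s.
Step 3 — f₀ = ω₀/(2π) = 1.681e+04 Hz.
Step 4 — Series Q: Q = ω₀L/R = 1.056e+05·0.0119/420 = 2.993.
Step 5 — 3dB bandwidth: Δω = ω₀/Q = 3.529e+04 rad/s; BW = Δω/(2π) = 5617 Hz.

(a) f₀ = 1.681e+04 Hz  (b) Q = 2.993  (c) BW = 5617 Hz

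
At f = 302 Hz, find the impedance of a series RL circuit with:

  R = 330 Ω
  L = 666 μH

Step 1 — Angular frequency: ω = 2π·f = 2π·302 = 1898 rad/s.
Step 2 — Component impedances:
  R: Z = R = 330 Ω
  L: Z = jωL = j·1898·0.000666 = 0 + j1.264 Ω
Step 3 — Series combination: Z_total = R + L = 330 + j1.264 Ω = 330∠0.2° Ω.

Z = 330 + j1.264 Ω = 330∠0.2° Ω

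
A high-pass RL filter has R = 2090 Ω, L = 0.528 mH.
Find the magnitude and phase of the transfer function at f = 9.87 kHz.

Step 1 — Angular frequency: ω = 2π·9870 = 6.202e+04 rad/s.
Step 2 — Transfer function: H(jω) = jωL/(R + jωL).
Step 3 — Numerator jωL = j·32.74; denominator R + jωL = 2090 + j32.74.
Step 4 — H = 0.0002454 + j0.01566.
Step 5 — Magnitude: |H| = 0.01567 (-36.1 dB); phase: φ = 89.1°.

|H| = 0.01567 (-36.1 dB), φ = 89.1°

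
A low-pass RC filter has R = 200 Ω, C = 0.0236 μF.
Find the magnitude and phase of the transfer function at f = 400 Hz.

Step 1 — Angular frequency: ω = 2π·400 = 2513 rad/s.
Step 2 — Transfer function: H(jω) = 1/(1 + jωRC).
Step 3 — Denominator: 1 + jωRC = 1 + j·2513·200·2.36e-08 = 1 + j0.01186.
Step 4 — H = 0.9999 - j0.01186.
Step 5 — Magnitude: |H| = 0.9999 (-0.0 dB); phase: φ = -0.7°.

|H| = 0.9999 (-0.0 dB), φ = -0.7°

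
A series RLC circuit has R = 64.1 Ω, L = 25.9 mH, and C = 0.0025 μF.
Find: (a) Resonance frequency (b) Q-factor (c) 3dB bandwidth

Step 1 — Resonance condition Im(Z)=0 gives ω₀ = 1/√(LC).
Step 2 — ω₀ = 1/√(0.0259·2.5e-09) = 1.243e+05 rad/s.
Step 3 — f₀ = ω₀/(2π) = 1.978e+04 Hz.
Step 4 — Series Q: Q = ω₀L/R = 1.243e+05·0.0259/64.1 = 50.21.
Step 5 — 3dB bandwidth: Δω = ω₀/Q = 2475 rad/s; BW = Δω/(2π) = 393.9 Hz.

(a) f₀ = 1.978e+04 Hz  (b) Q = 50.21  (c) BW = 393.9 Hz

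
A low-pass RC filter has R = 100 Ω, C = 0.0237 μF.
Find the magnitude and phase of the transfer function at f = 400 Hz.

Step 1 — Angular frequency: ω = 2π·400 = 2513 rad/s.
Step 2 — Transfer function: H(jω) = 1/(1 + jωRC).
Step 3 — Denominator: 1 + jωRC = 1 + j·2513·100·2.37e-08 = 1 + j0.005956.
Step 4 — H = 1 - j0.005956.
Step 5 — Magnitude: |H| = 1 (-0.0 dB); phase: φ = -0.3°.

|H| = 1 (-0.0 dB), φ = -0.3°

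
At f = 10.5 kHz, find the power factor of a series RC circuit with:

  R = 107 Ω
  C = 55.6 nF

Step 1 — Angular frequency: ω = 2π·f = 2π·1.05e+04 = 6.597e+04 rad/s.
Step 2 — Component impedances:
  R: Z = R = 107 Ω
  C: Z = 1/(jωC) = -j/(ω·C) = 0 - j272.6 Ω
Step 3 — Series combination: Z_total = R + C = 107 - j272.6 Ω = 292.9∠-68.6° Ω.
Step 4 — Power factor: PF = cos(φ) = Re(Z)/|Z| = 107/292.865 = 0.3654.
Step 5 — Type: Im(Z) = -272.6 ⇒ leading (phase φ = -68.6°).

PF = 0.3654 (leading, φ = -68.6°)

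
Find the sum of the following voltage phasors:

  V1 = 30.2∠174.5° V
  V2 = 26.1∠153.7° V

Step 1 — Convert each phasor to rectangular form:
  V1 = 30.2·(cos(174.5°) + j·sin(174.5°)) = -30.06 + j2.895 V
  V2 = 26.1·(cos(153.7°) + j·sin(153.7°)) = -23.4 + j11.56 V
Step 2 — Sum components: V_total = -53.46 + j14.46 V.
Step 3 — Convert to polar: |V_total| = 55.38 V, ∠V_total = 164.9°.

V_total = 55.38∠164.9° V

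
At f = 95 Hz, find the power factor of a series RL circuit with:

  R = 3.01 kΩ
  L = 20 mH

Step 1 — Angular frequency: ω = 2π·f = 2π·95 = 596.9 rad/s.
Step 2 — Component impedances:
  R: Z = R = 3010 Ω
  L: Z = jωL = j·596.9·0.02 = 0 + j11.94 Ω
Step 3 — Series combination: Z_total = R + L = 3010 + j11.94 Ω = 3010∠0.2° Ω.
Step 4 — Power factor: PF = cos(φ) = Re(Z)/|Z| = 3010/3010 = 1.
Step 5 — Type: Im(Z) = 11.94 ⇒ lagging (phase φ = 0.2°).

PF = 1 (lagging, φ = 0.2°)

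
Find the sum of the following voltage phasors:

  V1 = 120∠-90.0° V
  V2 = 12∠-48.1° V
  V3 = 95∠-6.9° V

Step 1 — Convert each phasor to rectangular form:
  V1 = 120·(cos(-90.0°) + j·sin(-90.0°)) = 0 - j120 V
  V2 = 12·(cos(-48.1°) + j·sin(-48.1°)) = 8.014 - j8.932 V
  V3 = 95·(cos(-6.9°) + j·sin(-6.9°)) = 94.31 - j11.41 V
Step 2 — Sum components: V_total = 102.3 - j140.3 V.
Step 3 — Convert to polar: |V_total| = 173.7 V, ∠V_total = -53.9°.

V_total = 173.7∠-53.9° V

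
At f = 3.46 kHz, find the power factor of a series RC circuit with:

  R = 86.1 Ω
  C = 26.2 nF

Step 1 — Angular frequency: ω = 2π·f = 2π·3460 = 2.174e+04 rad/s.
Step 2 — Component impedances:
  R: Z = R = 86.1 Ω
  C: Z = 1/(jωC) = -j/(ω·C) = 0 - j1756 Ω
Step 3 — Series combination: Z_total = R + C = 86.1 - j1756 Ω = 1758∠-87.2° Ω.
Step 4 — Power factor: PF = cos(φ) = Re(Z)/|Z| = 86.1/1758 = 0.04898.
Step 5 — Type: Im(Z) = -1756 ⇒ leading (phase φ = -87.2°).

PF = 0.04898 (leading, φ = -87.2°)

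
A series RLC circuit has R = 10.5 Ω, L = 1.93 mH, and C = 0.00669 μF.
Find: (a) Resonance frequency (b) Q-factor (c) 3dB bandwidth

Step 1 — Resonance: ω₀ = 1/√(LC) = 1/√(0.00193·6.69e-09) = 2.783e+05 rad/s.
Step 2 — f₀ = ω₀/(2π) = 4.429e+04 Hz.
Step 3 — Series Q: Q = ω₀L/R = 2.783e+05·0.00193/10.5 = 51.15.
Step 4 — Bandwidth: Δω = ω₀/Q = 5440 rad/s; BW = Δω/(2π) = 865.9 Hz.

(a) f₀ = 4.429e+04 Hz  (b) Q = 51.15  (c) BW = 865.9 Hz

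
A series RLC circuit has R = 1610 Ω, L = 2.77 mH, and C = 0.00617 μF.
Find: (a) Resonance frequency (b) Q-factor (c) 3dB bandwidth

Step 1 — Resonance: ω₀ = 1/√(LC) = 1/√(0.00277·6.17e-09) = 2.419e+05 rad/s.
Step 2 — f₀ = ω₀/(2π) = 3.85e+04 Hz.
Step 3 — Series Q: Q = ω₀L/R = 2.419e+05·0.00277/1610 = 0.4162.
Step 4 — Bandwidth: Δω = ω₀/Q = 5.812e+05 rad/s; BW = Δω/(2π) = 9.251e+04 Hz.

(a) f₀ = 3.85e+04 Hz  (b) Q = 0.4162  (c) BW = 9.251e+04 Hz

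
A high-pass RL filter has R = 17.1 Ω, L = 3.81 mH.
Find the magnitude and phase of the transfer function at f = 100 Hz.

Step 1 — Angular frequency: ω = 2π·100 = 628.3 rad/s.
Step 2 — Transfer function: H(jω) = jωL/(R + jωL).
Step 3 — Numerator jωL = j·2.394; denominator R + jωL = 17.1 + j2.394.
Step 4 — H = 0.01922 + j0.1373.
Step 5 — Magnitude: |H| = 0.1386 (-17.2 dB); phase: φ = 82.0°.

|H| = 0.1386 (-17.2 dB), φ = 82.0°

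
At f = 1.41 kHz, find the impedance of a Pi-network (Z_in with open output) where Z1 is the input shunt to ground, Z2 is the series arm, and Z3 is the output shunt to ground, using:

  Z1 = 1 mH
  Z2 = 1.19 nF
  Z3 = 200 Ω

Step 1 — Angular frequency: ω = 2π·f = 2π·1410 = 8859 rad/s.
Step 2 — Component impedances:
  Z1: Z = jωL = j·8859·0.001 = 0 + j8.859 Ω
  Z2: Z = 1/(jωC) = -j/(ω·C) = 0 - j9.485e+04 Ω
  Z3: Z = R = 200 Ω
Step 3 — With open output, the series arm Z2 and the output shunt Z3 appear in series to ground: Z2 + Z3 = 200 - j9.485e+04 Ω.
Step 4 — Parallel with input shunt Z1: Z_in = Z1 || (Z2 + Z3) = 1.745e-06 + j8.86 Ω = 8.86∠90.0° Ω.

Z = 1.745e-06 + j8.86 Ω = 8.86∠90.0° Ω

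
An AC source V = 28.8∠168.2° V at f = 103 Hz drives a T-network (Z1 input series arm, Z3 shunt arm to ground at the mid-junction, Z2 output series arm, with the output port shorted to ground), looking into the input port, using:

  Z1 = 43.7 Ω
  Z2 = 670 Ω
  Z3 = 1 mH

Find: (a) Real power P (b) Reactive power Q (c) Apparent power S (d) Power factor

Step 1 — Angular frequency: ω = 2π·f = 2π·103 = 647.2 rad/s.
Step 2 — Component impedances:
  Z1: Z = R = 43.7 Ω
  Z2: Z = R = 670 Ω
  Z3: Z = jωL = j·647.2·0.001 = 0 + j0.6472 Ω
Step 3 — With the output port shorted to ground, the output series arm Z2 runs from the junction to ground; the shunt arm Z3 also runs from the junction to ground. They appear in parallel: Z3 || Z2 = 0.0006251 + j0.6472 Ω.
Step 4 — Series with input arm Z1: Z_in = Z1 + (Z3 || Z2) = 43.7 + j0.6472 Ω = 43.71∠0.8° Ω.
Step 5 — Source phasor: V = 28.8∠168.2° V = -28.19 + j5.889 V.
Step 6 — Current: I = V / Z = -0.643 + j0.1443 A = 0.659∠167.4° A.
Step 7 — Complex power: S = V·I* = 18.98 + j0.281 VA.
Step 8 — Real power: P = Re(S) = 18.98 W.
Step 9 — Reactive power: Q = Im(S) = 0.281 VAR.
Step 10 — Apparent power: |S| = 18.98 VA.
Step 11 — Power factor: PF = P/|S| = 0.9999 (lagging).

(a) P = 18.98 W  (b) Q = 0.281 VAR  (c) S = 18.98 VA  (d) PF = 0.9999 (lagging)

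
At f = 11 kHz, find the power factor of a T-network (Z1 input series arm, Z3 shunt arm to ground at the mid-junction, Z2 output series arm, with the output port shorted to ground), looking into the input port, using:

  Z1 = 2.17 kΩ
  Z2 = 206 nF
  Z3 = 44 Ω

Step 1 — Angular frequency: ω = 2π·f = 2π·1.1e+04 = 6.912e+04 rad/s.
Step 2 — Component impedances:
  Z1: Z = R = 2170 Ω
  Z2: Z = 1/(jωC) = -j/(ω·C) = 0 - j70.24 Ω
  Z3: Z = R = 44 Ω
Step 3 — With the output port shorted to ground, the output series arm Z2 runs from the junction to ground; the shunt arm Z3 also runs from the junction to ground. They appear in parallel: Z3 || Z2 = 31.6 - j19.8 Ω.
Step 4 — Series with input arm Z1: Z_in = Z1 + (Z3 || Z2) = 2202 - j19.8 Ω = 2202∠-0.5° Ω.
Step 5 — Power factor: PF = cos(φ) = Re(Z)/|Z| = 2202/2202 = 1.
Step 6 — Type: Im(Z) = -19.8 ⇒ leading (phase φ = -0.5°).

PF = 1 (leading, φ = -0.5°)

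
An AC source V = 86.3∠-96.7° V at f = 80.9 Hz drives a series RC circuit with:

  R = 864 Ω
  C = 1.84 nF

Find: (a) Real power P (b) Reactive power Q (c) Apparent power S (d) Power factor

Step 1 — Angular frequency: ω = 2π·f = 2π·80.9 = 508.3 rad/s.
Step 2 — Component impedances:
  R: Z = R = 864 Ω
  C: Z = 1/(jωC) = -j/(ω·C) = 0 - j1.069e+06 Ω
Step 3 — Series combination: Z_total = R + C = 864 - j1.069e+06 Ω = 1.069e+06∠-90.0° Ω.
Step 4 — Source phasor: V = 86.3∠-96.7° V = -10.07 - j85.71 V.
Step 5 — Current: I = V / Z = 8.016e-05 - j9.482e-06 A = 8.072e-05∠-6.7° A.
Step 6 — Complex power: S = V·I* = 5.629e-06 - j0.006966 VA.
Step 7 — Real power: P = Re(S) = 5.629e-06 W.
Step 8 — Reactive power: Q = Im(S) = -0.006966 VAR.
Step 9 — Apparent power: |S| = 0.006966 VA.
Step 10 — Power factor: PF = P/|S| = 0.0008081 (leading).

(a) P = 5.629e-06 W  (b) Q = -0.006966 VAR  (c) S = 0.006966 VA  (d) PF = 0.0008081 (leading)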